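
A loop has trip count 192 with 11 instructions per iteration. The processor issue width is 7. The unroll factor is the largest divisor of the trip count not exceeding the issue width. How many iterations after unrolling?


Largest divisor of 192 <= 7 is 6
New iterations = 192 / 6 = 32

32


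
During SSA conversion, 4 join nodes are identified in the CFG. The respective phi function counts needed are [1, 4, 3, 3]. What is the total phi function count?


Total phi functions = sum of phi functions at each join node
= 1 + 4 + 3 + 3 = 11

11


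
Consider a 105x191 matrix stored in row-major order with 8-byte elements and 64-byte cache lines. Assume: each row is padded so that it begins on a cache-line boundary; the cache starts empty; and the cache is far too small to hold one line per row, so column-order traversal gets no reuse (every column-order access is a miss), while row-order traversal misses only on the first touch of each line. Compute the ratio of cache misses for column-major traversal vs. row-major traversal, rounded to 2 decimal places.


Each row occupies 191 * 8 = 1528 bytes and starts on a line boundary, so it spans ceil(1528 / 64) = 24 cache lines.
Row-major traversal misses (one per line touched): 105 * ceil(191 * 8 / 64) = 2520
Column-major traversal misses (no reuse, every access misses): 105 * 191 = 20055
Ratio = 20055 / 2520 = 7.96

7.96


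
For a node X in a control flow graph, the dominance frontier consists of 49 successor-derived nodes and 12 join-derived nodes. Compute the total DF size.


DF(X) = direct successor contributions + join point contributions
= 49 + 12 = 61

61


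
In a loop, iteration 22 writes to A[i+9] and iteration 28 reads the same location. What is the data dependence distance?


Distance = read iteration - write iteration
= 28 - 22 = 6

6


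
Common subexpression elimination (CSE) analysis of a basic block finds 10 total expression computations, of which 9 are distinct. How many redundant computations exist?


CSE count = total expressions - unique expressions
= 10 - 9 = 1

1


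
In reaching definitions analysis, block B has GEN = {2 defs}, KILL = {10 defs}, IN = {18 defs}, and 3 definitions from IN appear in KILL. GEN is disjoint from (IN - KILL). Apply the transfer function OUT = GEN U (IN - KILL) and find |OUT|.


IN - KILL: 18 - 3 = 15 surviving definitions
OUT = GEN + surviving = 2 + 15 = 17

17


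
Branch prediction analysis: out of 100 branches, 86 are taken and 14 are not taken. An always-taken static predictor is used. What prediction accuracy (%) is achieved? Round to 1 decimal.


Predictor: always-taken
Correct predictions = 86
Accuracy = 86 / 100 * 100 = 86.0%

86.0


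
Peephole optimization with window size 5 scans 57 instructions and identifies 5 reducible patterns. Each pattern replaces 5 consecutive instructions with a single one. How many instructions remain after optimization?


Each match removes 4 instructions.
Total removed = 5 * 4 = 20
Remaining = 57 - 20 = 37

37


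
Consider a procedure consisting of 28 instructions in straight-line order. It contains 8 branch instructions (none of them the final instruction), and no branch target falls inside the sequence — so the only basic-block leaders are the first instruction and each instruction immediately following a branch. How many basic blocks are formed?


With no in-sequence branch targets, the leaders are the first instruction plus the instruction after each branch.
Number of basic blocks = branches + 1
= 8 + 1 = 9

9


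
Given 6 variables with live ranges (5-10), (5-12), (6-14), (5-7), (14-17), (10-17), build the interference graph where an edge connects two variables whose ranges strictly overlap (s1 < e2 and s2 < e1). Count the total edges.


Check all pairs for overlapping intervals.
Two intervals (s1,e1) and (s2,e2) overlap if s1 < e2 and s2 < e1.
v0 (5-10) vs v1..v5: overlaps v1, v2, v3 -> 3
v1 (5-12) vs v2..v5: overlaps v2, v3, v5 -> 3
v2 (6-14) vs v3..v5: overlaps v3, v5 -> 2
v3 (5-7) vs v4..v5: overlaps none -> 0
v4 (14-17) vs v5: overlaps v5 -> 1
Total overlapping pairs = 3 + 3 + 2 + 0 + 1 = 9

9


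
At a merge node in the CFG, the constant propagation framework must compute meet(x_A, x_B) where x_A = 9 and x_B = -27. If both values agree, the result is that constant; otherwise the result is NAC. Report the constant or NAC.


Meet operation: if both paths give the same constant, result is that constant; if they differ, result is NAC (not-a-constant).
Path A: 9, Path B: -27 -> differ
Result: not-a-constant -> NAC

NAC


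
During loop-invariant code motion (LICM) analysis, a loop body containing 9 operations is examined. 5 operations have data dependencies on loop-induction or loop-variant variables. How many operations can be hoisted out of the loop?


Invariant candidates = total - loop-dependent
= 9 - 5 = 4

4


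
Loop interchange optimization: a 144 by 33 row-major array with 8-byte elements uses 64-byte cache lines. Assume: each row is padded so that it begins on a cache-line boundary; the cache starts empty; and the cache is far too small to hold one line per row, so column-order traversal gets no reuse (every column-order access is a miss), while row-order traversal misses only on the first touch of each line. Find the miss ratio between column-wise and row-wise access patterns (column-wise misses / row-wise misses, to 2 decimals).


Each row occupies 33 * 8 = 264 bytes and starts on a line boundary, so it spans ceil(264 / 64) = 5 cache lines.
Row-major traversal misses (one per line touched): 144 * ceil(33 * 8 / 64) = 720
Column-major traversal misses (no reuse, every access misses): 144 * 33 = 4752
Ratio = 4752 / 720 = 6.6

6.6


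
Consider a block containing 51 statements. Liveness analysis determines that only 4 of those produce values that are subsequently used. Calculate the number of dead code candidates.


Dead code = total statements - live definitions
= 51 - 4 = 47

47


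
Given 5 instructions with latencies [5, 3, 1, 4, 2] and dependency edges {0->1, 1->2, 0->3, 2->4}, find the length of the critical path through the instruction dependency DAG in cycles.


Compute longest path through dependency graph: dist(Ik) = max over predecessors of dist + latency(Ik).
dist(I0) = latency 5 = 5
dist(I1) = dist(I0) + 3 = 5 + 3 = 8
dist(I2) = dist(I1) + 1 = 8 + 1 = 9
dist(I3) = dist(I0) + 4 = 5 + 4 = 9
dist(I4) = dist(I2) + 2 = 9 + 2 = 11
Critical path = max dist = 11

11


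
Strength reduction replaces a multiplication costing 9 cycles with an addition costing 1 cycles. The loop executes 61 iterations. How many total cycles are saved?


Per-iteration saving = 9 - 1 = 8
Total saved = 61 * 8 = 488

488


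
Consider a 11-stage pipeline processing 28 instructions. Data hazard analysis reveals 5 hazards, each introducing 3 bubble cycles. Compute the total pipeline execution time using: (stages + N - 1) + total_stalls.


Base cycles = 11 + 28 - 1 = 38
Total stalls = 5 * 3 = 15
Total = 38 + 15 = 53

53


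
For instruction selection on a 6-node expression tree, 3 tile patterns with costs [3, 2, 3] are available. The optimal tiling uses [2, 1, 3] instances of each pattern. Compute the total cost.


Total cost = sum(count_i * cost_i)
= 2*3 + 1*2 + 3*3
= 17

17


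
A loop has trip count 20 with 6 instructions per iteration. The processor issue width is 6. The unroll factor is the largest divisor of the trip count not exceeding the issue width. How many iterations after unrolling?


Largest divisor of 20 <= 6 is 5
New iterations = 20 / 5 = 4

4


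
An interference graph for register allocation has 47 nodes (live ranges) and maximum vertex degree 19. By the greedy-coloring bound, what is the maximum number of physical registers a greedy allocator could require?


Greedy coloring never needs more than (max_degree + 1) colors: when coloring a vertex, at most max_degree neighbors are already colored.
Upper bound = 19 + 1 = 20

20


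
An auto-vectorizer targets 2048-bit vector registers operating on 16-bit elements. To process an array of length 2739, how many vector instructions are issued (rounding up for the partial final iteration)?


Width = 2048 / 16 = 128 elements per vector op
Iterations = ceil(2739 / 128) = 22

22


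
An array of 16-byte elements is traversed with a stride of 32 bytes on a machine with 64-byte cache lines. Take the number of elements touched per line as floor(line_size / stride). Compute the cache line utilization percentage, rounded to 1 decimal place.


Elements per cache line = floor(64 / 32) = 2
Bytes used = 2 * 16 = 32
Utilization = 32 / 64 * 100 = 50.0%

50.0


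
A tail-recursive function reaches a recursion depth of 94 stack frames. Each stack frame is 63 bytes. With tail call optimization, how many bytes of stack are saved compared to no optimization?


Without TCO: 94 * 63 = 5922 bytes
With TCO: reuse 1 frame = 63 bytes
Savings = 5922 - 63 = 5859

5859


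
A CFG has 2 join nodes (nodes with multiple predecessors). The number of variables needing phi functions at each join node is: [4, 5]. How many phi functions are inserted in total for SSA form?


Total phi functions = sum of phi functions at each join node
= 4 + 5 = 9

9


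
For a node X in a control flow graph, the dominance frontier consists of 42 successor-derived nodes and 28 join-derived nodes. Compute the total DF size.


DF(X) = direct successor contributions + join point contributions
= 42 + 28 = 70

70


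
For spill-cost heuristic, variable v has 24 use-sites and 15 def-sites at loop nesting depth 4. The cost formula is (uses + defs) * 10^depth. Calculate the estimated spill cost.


uses + defs = 24 + 15 = 39
10^4 = 10000
Spill cost = 39 * 10000 = 390000

390000


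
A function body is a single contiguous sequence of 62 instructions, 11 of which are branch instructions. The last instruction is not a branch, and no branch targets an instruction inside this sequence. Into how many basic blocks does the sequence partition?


With no in-sequence branch targets, the leaders are the first instruction plus the instruction after each branch.
Number of basic blocks = branches + 1
= 11 + 1 = 12

12


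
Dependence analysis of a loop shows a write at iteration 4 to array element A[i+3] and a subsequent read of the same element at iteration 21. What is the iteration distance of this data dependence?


Distance = read iteration - write iteration
= 21 - 4 = 17

17


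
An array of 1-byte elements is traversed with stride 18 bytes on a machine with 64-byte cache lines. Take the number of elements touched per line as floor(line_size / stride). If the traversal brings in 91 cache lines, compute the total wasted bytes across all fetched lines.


Elements per line = floor(64 / 18) = 3
Bytes used per line = 3 * 1 = 3
Wasted per line = 64 - 3 = 61
Total wasted = 61 * 91 = 5551

5551


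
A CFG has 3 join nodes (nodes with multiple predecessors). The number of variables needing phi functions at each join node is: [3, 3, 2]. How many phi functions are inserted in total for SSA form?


Total phi functions = sum of phi functions at each join node
= 3 + 3 + 2 = 8

8


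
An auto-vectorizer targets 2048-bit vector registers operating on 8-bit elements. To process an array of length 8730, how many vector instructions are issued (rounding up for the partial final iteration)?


Width = 2048 / 8 = 256 elements per vector op
Iterations = ceil(8730 / 256) = 35

35


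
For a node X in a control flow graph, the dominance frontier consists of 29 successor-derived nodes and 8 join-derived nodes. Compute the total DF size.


DF(X) = direct successor contributions + join point contributions
= 29 + 8 = 37

37


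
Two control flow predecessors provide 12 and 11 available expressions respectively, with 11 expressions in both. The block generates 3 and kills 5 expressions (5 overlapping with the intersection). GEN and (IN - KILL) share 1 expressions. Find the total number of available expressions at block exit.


IN = intersection of predecessors = 11
IN - KILL = 11 - 5 = 6
|OUT| = |GEN| + |IN - KILL| - |GEN ∩ (IN - KILL)| = 3 + 6 - 1 = 8

8


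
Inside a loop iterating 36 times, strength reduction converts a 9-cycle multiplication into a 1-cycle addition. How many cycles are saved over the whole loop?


Per-iteration saving = 9 - 1 = 8
Total saved = 36 * 8 = 288

288


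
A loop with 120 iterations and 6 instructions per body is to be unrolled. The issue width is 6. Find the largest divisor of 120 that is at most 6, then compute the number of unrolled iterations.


Largest divisor of 120 <= 6 is 6
New iterations = 120 / 6 = 20

20


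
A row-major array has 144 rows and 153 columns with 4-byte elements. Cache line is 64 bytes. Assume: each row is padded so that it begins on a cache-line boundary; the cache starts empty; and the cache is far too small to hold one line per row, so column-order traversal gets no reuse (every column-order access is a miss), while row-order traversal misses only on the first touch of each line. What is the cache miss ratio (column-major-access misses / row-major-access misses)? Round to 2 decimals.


Each row occupies 153 * 4 = 612 bytes and starts on a line boundary, so it spans ceil(612 / 64) = 10 cache lines.
Row-major traversal misses (one per line touched): 144 * ceil(153 * 4 / 64) = 1440
Column-major traversal misses (no reuse, every access misses): 144 * 153 = 22032
Ratio = 22032 / 1440 = 15.3

15.3


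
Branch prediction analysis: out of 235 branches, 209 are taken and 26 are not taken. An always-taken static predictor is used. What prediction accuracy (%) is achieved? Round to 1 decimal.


Predictor: always-taken
Correct predictions = 209
Accuracy = 209 / 235 * 100 = 88.9%

88.9


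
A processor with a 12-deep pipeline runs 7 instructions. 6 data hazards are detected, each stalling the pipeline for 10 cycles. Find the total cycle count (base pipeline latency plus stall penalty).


Base cycles = 12 + 7 - 1 = 18
Total stalls = 6 * 10 = 60
Total = 18 + 60 = 78

78


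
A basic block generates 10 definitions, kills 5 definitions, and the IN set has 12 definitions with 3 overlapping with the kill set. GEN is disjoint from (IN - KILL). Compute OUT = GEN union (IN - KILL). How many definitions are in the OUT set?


IN - KILL: 12 - 3 = 9 surviving definitions
OUT = GEN + surviving = 10 + 9 = 19

19


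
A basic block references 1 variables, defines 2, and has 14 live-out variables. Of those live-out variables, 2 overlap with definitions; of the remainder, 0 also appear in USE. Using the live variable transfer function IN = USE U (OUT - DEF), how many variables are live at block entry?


OUT - DEF: 14 - 2 = 12
|IN| = |USE| + |OUT - DEF| - |USE ∩ (OUT - DEF)| = 1 + 12 - 0 = 13

13


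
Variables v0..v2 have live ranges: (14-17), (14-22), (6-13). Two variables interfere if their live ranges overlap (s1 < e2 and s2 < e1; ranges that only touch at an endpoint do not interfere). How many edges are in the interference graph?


Check all pairs for overlapping intervals.
Two intervals (s1,e1) and (s2,e2) overlap if s1 < e2 and s2 < e1.
v0 (14-17) vs v1..v2: overlaps v1 -> 1
v1 (14-22) vs v2: overlaps none -> 0
Total overlapping pairs = 1 + 0 = 1

1


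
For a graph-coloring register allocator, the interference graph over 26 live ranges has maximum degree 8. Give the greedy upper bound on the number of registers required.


Greedy coloring never needs more than (max_degree + 1) colors: when coloring a vertex, at most max_degree neighbors are already colored.
Upper bound = 8 + 1 = 9

9


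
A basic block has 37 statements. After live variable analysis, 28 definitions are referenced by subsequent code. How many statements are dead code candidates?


Dead code = total statements - live definitions
= 37 - 28 = 9

9


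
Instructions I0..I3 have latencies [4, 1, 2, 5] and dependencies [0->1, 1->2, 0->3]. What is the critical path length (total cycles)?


Compute longest path through dependency graph: dist(Ik) = max over predecessors of dist + latency(Ik).
dist(I0) = latency 4 = 4
dist(I1) = dist(I0) + 1 = 4 + 1 = 5
dist(I2) = dist(I1) + 2 = 5 + 2 = 7
dist(I3) = dist(I0) + 5 = 4 + 5 = 9
Critical path = max dist = 9

9


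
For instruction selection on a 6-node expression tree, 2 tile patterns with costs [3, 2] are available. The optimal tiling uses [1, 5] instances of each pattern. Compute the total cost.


Total cost = sum(count_i * cost_i)
= 1*3 + 5*2
= 13

13


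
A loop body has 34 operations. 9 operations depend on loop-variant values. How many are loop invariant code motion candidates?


Invariant candidates = total - loop-dependent
= 34 - 9 = 25

25


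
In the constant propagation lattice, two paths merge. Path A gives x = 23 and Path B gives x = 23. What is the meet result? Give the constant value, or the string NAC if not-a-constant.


Meet operation: if both paths give the same constant, result is that constant; if they differ, result is NAC (not-a-constant).
Path A: 23, Path B: 23 -> equal
Result: constant -> 23

23


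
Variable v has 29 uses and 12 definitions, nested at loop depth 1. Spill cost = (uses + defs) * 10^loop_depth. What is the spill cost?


uses + defs = 29 + 12 = 41
10^1 = 10
Spill cost = 41 * 10 = 410

410


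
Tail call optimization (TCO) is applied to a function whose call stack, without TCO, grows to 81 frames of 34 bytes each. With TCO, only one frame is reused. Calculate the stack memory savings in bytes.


Without TCO: 81 * 34 = 2754 bytes
With TCO: reuse 1 frame = 34 bytes
Savings = 2754 - 34 = 2720

2720


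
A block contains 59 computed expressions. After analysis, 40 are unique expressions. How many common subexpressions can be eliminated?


CSE count = total expressions - unique expressions
= 59 - 40 = 19

19


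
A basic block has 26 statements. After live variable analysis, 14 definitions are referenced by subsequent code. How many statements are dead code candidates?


Dead code = total statements - live definitions
= 26 - 14 = 12

12


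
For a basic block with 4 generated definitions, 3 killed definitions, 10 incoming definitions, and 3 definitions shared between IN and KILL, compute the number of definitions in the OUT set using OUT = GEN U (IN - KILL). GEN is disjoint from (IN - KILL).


IN - KILL: 10 - 3 = 7 surviving definitions
OUT = GEN + surviving = 4 + 7 = 11

11


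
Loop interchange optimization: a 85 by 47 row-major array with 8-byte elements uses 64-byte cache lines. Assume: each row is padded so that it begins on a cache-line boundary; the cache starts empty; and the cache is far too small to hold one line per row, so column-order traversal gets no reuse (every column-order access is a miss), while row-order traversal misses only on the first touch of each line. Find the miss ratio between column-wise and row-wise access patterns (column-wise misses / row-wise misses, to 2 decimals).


Each row occupies 47 * 8 = 376 bytes and starts on a line boundary, so it spans ceil(376 / 64) = 6 cache lines.
Row-major traversal misses (one per line touched): 85 * ceil(47 * 8 / 64) = 510
Column-major traversal misses (no reuse, every access misses): 85 * 47 = 3995
Ratio = 3995 / 510 = 7.83

7.83


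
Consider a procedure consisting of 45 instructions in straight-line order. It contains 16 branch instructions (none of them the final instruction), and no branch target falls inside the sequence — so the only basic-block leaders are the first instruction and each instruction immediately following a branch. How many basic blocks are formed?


With no in-sequence branch targets, the leaders are the first instruction plus the instruction after each branch.
Number of basic blocks = branches + 1
= 16 + 1 = 17

17


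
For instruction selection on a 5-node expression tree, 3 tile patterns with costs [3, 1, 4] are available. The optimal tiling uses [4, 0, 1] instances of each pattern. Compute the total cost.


Total cost = sum(count_i * cost_i)
= 4*3 + 0*1 + 1*4
= 16

16


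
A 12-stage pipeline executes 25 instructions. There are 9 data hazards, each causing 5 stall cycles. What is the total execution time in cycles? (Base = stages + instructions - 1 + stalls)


Base cycles = 12 + 25 - 1 = 36
Total stalls = 9 * 5 = 45
Total = 36 + 45 = 81

81


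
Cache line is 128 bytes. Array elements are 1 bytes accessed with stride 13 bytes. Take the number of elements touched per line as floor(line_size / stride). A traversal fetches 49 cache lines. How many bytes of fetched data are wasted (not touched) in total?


Elements per line = floor(128 / 13) = 9
Bytes used per line = 9 * 1 = 9
Wasted per line = 128 - 9 = 119
Total wasted = 119 * 49 = 5831

5831


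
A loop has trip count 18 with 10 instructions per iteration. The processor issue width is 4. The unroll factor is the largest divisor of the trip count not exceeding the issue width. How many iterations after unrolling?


Largest divisor of 18 <= 4 is 3
New iterations = 18 / 3 = 6

6


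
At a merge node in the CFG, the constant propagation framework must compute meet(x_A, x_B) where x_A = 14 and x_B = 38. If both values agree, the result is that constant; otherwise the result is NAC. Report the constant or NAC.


Meet operation: if both paths give the same constant, result is that constant; if they differ, result is NAC (not-a-constant).
Path A: 14, Path B: 38 -> differ
Result: not-a-constant -> NAC

NAC


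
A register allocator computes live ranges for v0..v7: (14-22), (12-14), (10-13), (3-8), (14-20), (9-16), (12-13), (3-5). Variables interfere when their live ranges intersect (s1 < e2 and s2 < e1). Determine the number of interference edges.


Check all pairs for overlapping intervals.
Two intervals (s1,e1) and (s2,e2) overlap if s1 < e2 and s2 < e1.
v0 (14-22) vs v1..v7: overlaps v4, v5 -> 2
v1 (12-14) vs v2..v7: overlaps v2, v5, v6 -> 3
v2 (10-13) vs v3..v7: overlaps v5, v6 -> 2
v3 (3-8) vs v4..v7: overlaps v7 -> 1
v4 (14-20) vs v5..v7: overlaps v5 -> 1
v5 (9-16) vs v6..v7: overlaps v6 -> 1
v6 (12-13) vs v7: overlaps none -> 0
Total overlapping pairs = 2 + 3 + 2 + 1 + 1 + 1 + 0 = 10

10


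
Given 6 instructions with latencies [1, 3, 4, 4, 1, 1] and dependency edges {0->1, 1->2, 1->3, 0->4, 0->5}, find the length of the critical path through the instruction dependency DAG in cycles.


Compute longest path through dependency graph: dist(Ik) = max over predecessors of dist + latency(Ik).
dist(I0) = latency 1 = 1
dist(I1) = dist(I0) + 3 = 1 + 3 = 4
dist(I2) = dist(I1) + 4 = 4 + 4 = 8
dist(I3) = dist(I1) + 4 = 4 + 4 = 8
dist(I4) = dist(I0) + 1 = 1 + 1 = 2
dist(I5) = dist(I0) + 1 = 1 + 1 = 2
Critical path = max dist = 8

8


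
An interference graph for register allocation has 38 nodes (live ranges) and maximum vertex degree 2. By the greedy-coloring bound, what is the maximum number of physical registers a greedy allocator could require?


Greedy coloring never needs more than (max_degree + 1) colors: when coloring a vertex, at most max_degree neighbors are already colored.
Upper bound = 2 + 1 = 3

3


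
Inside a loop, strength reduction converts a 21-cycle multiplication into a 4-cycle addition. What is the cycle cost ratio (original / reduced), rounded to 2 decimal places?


Ratio = mult_cost / add_cost = 21 / 4 = 5.25

5.25


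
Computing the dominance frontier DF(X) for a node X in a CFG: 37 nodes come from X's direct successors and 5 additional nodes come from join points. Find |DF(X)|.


DF(X) = direct successor contributions + join point contributions
= 37 + 5 = 42

42


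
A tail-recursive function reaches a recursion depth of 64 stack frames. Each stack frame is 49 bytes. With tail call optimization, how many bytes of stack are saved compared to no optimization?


Without TCO: 64 * 49 = 3136 bytes
With TCO: reuse 1 frame = 49 bytes
Savings = 3136 - 49 = 3087

3087


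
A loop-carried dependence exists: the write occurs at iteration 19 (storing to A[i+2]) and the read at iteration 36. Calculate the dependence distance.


Distance = read iteration - write iteration
= 36 - 19 = 17

17


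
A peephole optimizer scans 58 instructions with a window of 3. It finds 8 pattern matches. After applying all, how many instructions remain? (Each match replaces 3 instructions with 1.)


Each match removes 2 instructions.
Total removed = 8 * 2 = 16
Remaining = 58 - 16 = 42

42


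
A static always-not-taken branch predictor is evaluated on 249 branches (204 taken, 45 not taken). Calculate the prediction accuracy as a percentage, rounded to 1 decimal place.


Predictor: always-not-taken
Correct predictions = 45
Accuracy = 45 / 249 * 100 = 18.1%

18.1


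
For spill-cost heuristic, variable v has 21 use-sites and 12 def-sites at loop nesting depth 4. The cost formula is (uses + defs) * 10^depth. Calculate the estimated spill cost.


uses + defs = 21 + 12 = 33
10^4 = 10000
Spill cost = 33 * 10000 = 330000

330000


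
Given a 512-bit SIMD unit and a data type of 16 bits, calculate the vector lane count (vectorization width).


Width = SIMD bits / data type bits
= 512 / 16 = 32

32


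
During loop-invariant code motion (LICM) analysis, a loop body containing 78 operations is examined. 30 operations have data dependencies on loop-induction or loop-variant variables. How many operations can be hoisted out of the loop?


Invariant candidates = total - loop-dependent
= 78 - 30 = 48

48


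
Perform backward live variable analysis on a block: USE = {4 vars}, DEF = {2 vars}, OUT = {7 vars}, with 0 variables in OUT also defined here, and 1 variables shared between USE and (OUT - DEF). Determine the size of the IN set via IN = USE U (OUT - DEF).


OUT - DEF: 7 - 0 = 7
|IN| = |USE| + |OUT - DEF| - |USE ∩ (OUT - DEF)| = 4 + 7 - 1 = 10

10


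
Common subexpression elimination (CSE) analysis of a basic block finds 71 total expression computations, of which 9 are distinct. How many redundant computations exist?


CSE count = total expressions - unique expressions
= 71 - 9 = 62

62


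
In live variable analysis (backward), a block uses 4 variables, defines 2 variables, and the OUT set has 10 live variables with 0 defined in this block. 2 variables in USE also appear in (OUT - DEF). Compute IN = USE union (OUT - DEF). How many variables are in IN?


OUT - DEF: 10 - 0 = 10
|IN| = |USE| + |OUT - DEF| - |USE ∩ (OUT - DEF)| = 4 + 10 - 2 = 12

12


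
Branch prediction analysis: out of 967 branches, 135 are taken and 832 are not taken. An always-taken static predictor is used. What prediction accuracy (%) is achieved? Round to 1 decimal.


Predictor: always-taken
Correct predictions = 135
Accuracy = 135 / 967 * 100 = 14.0%

14.0


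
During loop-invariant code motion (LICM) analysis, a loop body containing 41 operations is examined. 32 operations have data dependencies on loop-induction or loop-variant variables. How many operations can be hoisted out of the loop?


Invariant candidates = total - loop-dependent
= 41 - 32 = 9

9


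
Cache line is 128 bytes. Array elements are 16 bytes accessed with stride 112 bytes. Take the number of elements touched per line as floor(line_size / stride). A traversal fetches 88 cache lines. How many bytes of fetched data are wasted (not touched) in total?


Elements per line = floor(128 / 112) = 1
Bytes used per line = 1 * 16 = 16
Wasted per line = 128 - 16 = 112
Total wasted = 112 * 88 = 9856

9856


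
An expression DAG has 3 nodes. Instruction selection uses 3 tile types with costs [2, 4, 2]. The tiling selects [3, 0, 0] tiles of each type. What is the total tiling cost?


Total cost = sum(count_i * cost_i)
= 3*2 + 0*4 + 0*2
= 6

6


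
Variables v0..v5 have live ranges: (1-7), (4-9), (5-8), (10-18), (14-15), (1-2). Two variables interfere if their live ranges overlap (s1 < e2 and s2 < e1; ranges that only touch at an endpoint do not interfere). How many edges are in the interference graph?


Check all pairs for overlapping intervals.
Two intervals (s1,e1) and (s2,e2) overlap if s1 < e2 and s2 < e1.
v0 (1-7) vs v1..v5: overlaps v1, v2, v5 -> 3
v1 (4-9) vs v2..v5: overlaps v2 -> 1
v2 (5-8) vs v3..v5: overlaps none -> 0
v3 (10-18) vs v4..v5: overlaps v4 -> 1
v4 (14-15) vs v5: overlaps none -> 0
Total overlapping pairs = 3 + 1 + 0 + 1 + 0 = 5

5


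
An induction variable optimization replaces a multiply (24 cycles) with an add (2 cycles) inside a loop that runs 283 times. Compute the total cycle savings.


Per-iteration saving = 24 - 2 = 22
Total saved = 283 * 22 = 6226

6226


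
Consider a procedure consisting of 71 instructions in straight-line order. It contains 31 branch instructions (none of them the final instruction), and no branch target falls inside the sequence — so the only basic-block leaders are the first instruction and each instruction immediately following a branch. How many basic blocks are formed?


With no in-sequence branch targets, the leaders are the first instruction plus the instruction after each branch.
Number of basic blocks = branches + 1
= 31 + 1 = 32

32


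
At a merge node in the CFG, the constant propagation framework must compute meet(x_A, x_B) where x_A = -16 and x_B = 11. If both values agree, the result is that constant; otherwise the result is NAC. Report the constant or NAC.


Meet operation: if both paths give the same constant, result is that constant; if they differ, result is NAC (not-a-constant).
Path A: -16, Path B: 11 -> differ
Result: not-a-constant -> NAC

NAC


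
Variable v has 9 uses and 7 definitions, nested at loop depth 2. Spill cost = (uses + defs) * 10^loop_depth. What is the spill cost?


uses + defs = 9 + 7 = 16
10^2 = 100
Spill cost = 16 * 100 = 1600

1600


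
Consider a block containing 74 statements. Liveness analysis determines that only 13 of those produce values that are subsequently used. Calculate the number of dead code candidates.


Dead code = total statements - live definitions
= 74 - 13 = 61

61


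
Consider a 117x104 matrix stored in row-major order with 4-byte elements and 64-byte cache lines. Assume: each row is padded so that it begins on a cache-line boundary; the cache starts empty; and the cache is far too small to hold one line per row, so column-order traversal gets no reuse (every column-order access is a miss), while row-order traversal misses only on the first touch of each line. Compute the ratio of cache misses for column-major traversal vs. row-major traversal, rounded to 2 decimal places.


Each row occupies 104 * 4 = 416 bytes and starts on a line boundary, so it spans ceil(416 / 64) = 7 cache lines.
Row-major traversal misses (one per line touched): 117 * ceil(104 * 4 / 64) = 819
Column-major traversal misses (no reuse, every access misses): 117 * 104 = 12168
Ratio = 12168 / 819 = 14.86

14.86


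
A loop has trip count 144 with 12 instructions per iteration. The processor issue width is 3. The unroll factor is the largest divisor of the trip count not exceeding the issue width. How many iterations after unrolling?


Largest divisor of 144 <= 3 is 3
New iterations = 144 / 3 = 48

48


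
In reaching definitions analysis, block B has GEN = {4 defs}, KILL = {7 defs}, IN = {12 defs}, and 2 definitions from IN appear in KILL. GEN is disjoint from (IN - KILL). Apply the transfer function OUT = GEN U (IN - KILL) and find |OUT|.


IN - KILL: 12 - 2 = 10 surviving definitions
OUT = GEN + surviving = 4 + 10 = 14

14


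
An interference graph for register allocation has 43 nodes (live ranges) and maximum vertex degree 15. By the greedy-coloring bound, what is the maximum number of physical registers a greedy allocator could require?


Greedy coloring never needs more than (max_degree + 1) colors: when coloring a vertex, at most max_degree neighbors are already colored.
Upper bound = 15 + 1 = 16

16


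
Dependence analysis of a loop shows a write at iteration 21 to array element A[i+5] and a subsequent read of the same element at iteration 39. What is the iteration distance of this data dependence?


Distance = read iteration - write iteration
= 39 - 21 = 18

18


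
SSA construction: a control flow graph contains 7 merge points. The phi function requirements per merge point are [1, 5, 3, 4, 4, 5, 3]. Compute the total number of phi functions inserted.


Total phi functions = sum of phi functions at each join node
= 1 + 5 + 3 + 4 + 4 + 5 + 3 = 25

25


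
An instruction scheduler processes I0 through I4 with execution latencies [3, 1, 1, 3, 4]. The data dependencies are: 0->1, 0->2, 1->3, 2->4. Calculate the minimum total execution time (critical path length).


Compute longest path through dependency graph: dist(Ik) = max over predecessors of dist + latency(Ik).
dist(I0) = latency 3 = 3
dist(I1) = dist(I0) + 1 = 3 + 1 = 4
dist(I2) = dist(I0) + 1 = 3 + 1 = 4
dist(I3) = dist(I1) + 3 = 4 + 3 = 7
dist(I4) = dist(I2) + 4 = 4 + 4 = 8
Critical path = max dist = 8

8


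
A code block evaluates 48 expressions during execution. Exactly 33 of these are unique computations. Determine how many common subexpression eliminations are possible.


CSE count = total expressions - unique expressions
= 48 - 33 = 15

15


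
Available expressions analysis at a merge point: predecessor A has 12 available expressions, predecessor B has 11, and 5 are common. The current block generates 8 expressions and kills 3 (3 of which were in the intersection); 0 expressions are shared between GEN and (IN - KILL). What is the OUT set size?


IN = intersection of predecessors = 5
IN - KILL = 5 - 3 = 2
|OUT| = |GEN| + |IN - KILL| - |GEN ∩ (IN - KILL)| = 8 + 2 - 0 = 10

10


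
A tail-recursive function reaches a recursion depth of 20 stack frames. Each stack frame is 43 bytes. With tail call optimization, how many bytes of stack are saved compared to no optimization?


Without TCO: 20 * 43 = 860 bytes
With TCO: reuse 1 frame = 43 bytes
Savings = 860 - 43 = 817

817


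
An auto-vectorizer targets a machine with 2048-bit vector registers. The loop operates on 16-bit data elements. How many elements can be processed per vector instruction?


Width = SIMD bits / data type bits
= 2048 / 16 = 128

128


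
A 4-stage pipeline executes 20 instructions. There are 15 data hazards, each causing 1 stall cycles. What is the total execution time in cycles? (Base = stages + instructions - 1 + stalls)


Base cycles = 4 + 20 - 1 = 23
Total stalls = 15 * 1 = 15
Total = 23 + 15 = 38

38


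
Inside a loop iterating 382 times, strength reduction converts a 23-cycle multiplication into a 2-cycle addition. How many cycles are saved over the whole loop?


Per-iteration saving = 23 - 2 = 21
Total saved = 382 * 21 = 8022

8022


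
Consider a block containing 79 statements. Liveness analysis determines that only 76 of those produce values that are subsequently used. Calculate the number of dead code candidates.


Dead code = total statements - live definitions
= 79 - 76 = 3

3


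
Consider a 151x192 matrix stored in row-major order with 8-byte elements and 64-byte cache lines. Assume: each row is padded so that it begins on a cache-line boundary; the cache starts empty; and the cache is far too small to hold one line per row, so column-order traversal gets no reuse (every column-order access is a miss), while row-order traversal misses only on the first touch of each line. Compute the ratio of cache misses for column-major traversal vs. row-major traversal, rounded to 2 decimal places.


Each row occupies 192 * 8 = 1536 bytes and starts on a line boundary, so it spans ceil(1536 / 64) = 24 cache lines.
Row-major traversal misses (one per line touched): 151 * ceil(192 * 8 / 64) = 3624
Column-major traversal misses (no reuse, every access misses): 151 * 192 = 28992
Ratio = 28992 / 3624 = 8.0

8.0


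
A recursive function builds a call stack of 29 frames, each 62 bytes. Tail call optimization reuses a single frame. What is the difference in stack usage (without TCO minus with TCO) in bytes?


Without TCO: 29 * 62 = 1798 bytes
With TCO: reuse 1 frame = 62 bytes
Savings = 1798 - 62 = 1736

1736


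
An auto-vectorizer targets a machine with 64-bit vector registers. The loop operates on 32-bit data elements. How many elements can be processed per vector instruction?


Width = SIMD bits / data type bits
= 64 / 32 = 2

2


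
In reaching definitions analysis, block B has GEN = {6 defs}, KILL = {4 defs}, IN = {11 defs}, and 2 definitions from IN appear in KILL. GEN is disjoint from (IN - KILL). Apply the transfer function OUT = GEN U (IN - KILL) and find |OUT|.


IN - KILL: 11 - 2 = 9 surviving definitions
OUT = GEN + surviving = 6 + 9 = 15

15


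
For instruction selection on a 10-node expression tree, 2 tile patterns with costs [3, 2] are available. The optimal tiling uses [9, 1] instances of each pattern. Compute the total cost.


Total cost = sum(count_i * cost_i)
= 9*3 + 1*2
= 29

29


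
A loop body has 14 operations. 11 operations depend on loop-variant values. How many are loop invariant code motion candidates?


Invariant candidates = total - loop-dependent
= 14 - 11 = 3

3


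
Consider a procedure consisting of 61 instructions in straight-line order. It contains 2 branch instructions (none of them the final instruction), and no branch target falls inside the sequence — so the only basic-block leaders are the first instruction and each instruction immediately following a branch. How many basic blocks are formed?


With no in-sequence branch targets, the leaders are the first instruction plus the instruction after each branch.
Number of basic blocks = branches + 1
= 2 + 1 = 3

3


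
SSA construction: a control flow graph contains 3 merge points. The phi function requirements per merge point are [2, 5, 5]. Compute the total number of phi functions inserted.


Total phi functions = sum of phi functions at each join node
= 2 + 5 + 5 = 12

12


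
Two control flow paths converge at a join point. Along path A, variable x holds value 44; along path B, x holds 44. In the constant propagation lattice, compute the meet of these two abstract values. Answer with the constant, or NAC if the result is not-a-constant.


Meet operation: if both paths give the same constant, result is that constant; if they differ, result is NAC (not-a-constant).
Path A: 44, Path B: 44 -> equal
Result: constant -> 44

44


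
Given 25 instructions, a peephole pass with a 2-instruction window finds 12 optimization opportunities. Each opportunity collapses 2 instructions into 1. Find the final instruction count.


Each match removes 1 instructions.
Total removed = 12 * 1 = 12
Remaining = 25 - 12 = 13

13


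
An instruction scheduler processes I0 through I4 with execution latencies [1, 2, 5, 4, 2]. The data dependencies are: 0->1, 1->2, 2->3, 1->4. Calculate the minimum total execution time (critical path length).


Compute longest path through dependency graph: dist(Ik) = max over predecessors of dist + latency(Ik).
dist(I0) = latency 1 = 1
dist(I1) = dist(I0) + 2 = 1 + 2 = 3
dist(I2) = dist(I1) + 5 = 3 + 5 = 8
dist(I3) = dist(I2) + 4 = 8 + 4 = 12
dist(I4) = dist(I1) + 2 = 3 + 2 = 5
Critical path = max dist = 12

12


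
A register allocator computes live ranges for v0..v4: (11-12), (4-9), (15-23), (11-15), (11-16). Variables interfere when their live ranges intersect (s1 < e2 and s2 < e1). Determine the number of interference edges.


Check all pairs for overlapping intervals.
Two intervals (s1,e1) and (s2,e2) overlap if s1 < e2 and s2 < e1.
v0 (11-12) vs v1..v4: overlaps v3, v4 -> 2
v1 (4-9) vs v2..v4: overlaps none -> 0
v2 (15-23) vs v3..v4: overlaps v4 -> 1
v3 (11-15) vs v4: overlaps v4 -> 1
Total overlapping pairs = 2 + 0 + 1 + 1 = 4

4


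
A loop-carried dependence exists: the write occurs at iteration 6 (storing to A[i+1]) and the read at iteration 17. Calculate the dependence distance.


Distance = read iteration - write iteration
= 17 - 6 = 11

11
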